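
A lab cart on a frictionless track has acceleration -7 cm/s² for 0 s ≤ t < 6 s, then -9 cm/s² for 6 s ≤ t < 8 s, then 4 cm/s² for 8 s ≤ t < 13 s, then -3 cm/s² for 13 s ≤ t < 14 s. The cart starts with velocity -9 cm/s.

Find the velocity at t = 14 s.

-52 cm/s

Δv equals the area under the a-t graph; then v = v₀ + Δv.
0–6 s: -7 × 6 = -42 cm/s
6–8 s: -9 × 2 = -18 cm/s
8–13 s: 4 × 5 = 20 cm/s
13–14 s: -3 × 1 = -3 cm/s
Δv = -43 cm/s, so v(14) = -9 + (-43) = -52 cm/s.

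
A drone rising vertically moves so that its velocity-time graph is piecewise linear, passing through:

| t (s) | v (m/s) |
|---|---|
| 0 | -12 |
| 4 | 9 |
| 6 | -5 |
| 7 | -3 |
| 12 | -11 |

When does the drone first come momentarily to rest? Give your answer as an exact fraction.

t = 16/7 s

v changes sign on 0–4 s (from -12 to 9); the graph is linear there, so v = 0 at t = 0 + (12)·(4 − 0)/(9 − -12) = 16/7 s.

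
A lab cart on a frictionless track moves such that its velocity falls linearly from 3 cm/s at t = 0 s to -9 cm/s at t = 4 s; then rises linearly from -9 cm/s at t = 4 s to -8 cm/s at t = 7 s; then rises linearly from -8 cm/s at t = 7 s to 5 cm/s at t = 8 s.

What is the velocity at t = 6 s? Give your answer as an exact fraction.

On 4–7 s the graph is linear from -9 to -8 cm/s: v(6) = -9 + (-8 − -9)·(6 − 4)/(7 − 4) = -25/3 cm/s.

-25/3 cm/s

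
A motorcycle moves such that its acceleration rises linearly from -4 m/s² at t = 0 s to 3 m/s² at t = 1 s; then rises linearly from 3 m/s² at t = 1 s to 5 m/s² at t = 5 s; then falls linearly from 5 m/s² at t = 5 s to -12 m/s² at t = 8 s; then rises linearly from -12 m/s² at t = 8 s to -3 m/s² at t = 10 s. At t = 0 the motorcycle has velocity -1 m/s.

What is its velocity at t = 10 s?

-11 m/s

Δv equals the area under the a-t graph; then v = v₀ + Δv.
0–1 s: ½(-4 + 3)(1) = -0.5 m/s
1–5 s: ½(3 + 5)(4) = 16 m/s
5–8 s: ½(5 + -12)(3) = -10.5 m/s
8–10 s: ½(-12 + -3)(2) = -15 m/s
Δv = -10 m/s, so v(10) = -1 + (-10) = -11 m/s.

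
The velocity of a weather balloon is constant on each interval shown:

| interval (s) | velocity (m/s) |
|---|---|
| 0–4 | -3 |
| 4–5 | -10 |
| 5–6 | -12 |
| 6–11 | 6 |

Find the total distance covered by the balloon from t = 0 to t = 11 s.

Distance (not displacement) is the total path length: add the absolute areas under v-t.
0–4 s: |-3| × 4 = 12 m
4–5 s: |-10| × 1 = 10 m
5–6 s: |-12| × 1 = 12 m
6–11 s: |6| × 5 = 30 m
Total distance = 64 m

64 m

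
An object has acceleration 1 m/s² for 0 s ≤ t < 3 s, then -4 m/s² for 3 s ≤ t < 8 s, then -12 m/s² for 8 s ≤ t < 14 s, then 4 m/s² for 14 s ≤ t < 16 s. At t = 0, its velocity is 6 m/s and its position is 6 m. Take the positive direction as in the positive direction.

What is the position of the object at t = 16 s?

On each constant-a segment, Δv = aΔt and Δx = v₀Δt + ½aΔt²; chain segment to segment.
0–3 s: v starts 6 m/s; Δx = 6·3 + ½·1·3² = 22.5 m; v ends 9 m/s.
3–8 s: v starts 9 m/s; Δx = 9·5 + ½·-4·5² = -5 m; v ends -11 m/s.
8–14 s: v starts -11 m/s; Δx = -11·6 + ½·-12·6² = -282 m; v ends -83 m/s.
14–16 s: v starts -83 m/s; Δx = -83·2 + ½·4·2² = -158 m; v ends -75 m/s.
x(16) = 6 + Σ Δx = -416.5 m.

-416.5 m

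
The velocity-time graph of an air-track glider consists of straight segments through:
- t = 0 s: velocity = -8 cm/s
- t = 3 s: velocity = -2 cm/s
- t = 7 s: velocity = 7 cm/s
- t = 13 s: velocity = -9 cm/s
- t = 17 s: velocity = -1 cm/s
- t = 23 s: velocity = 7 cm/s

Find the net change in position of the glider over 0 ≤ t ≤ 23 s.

Net displacement equals the area under the velocity-time graph (areas below the axis count negative).
0–3 s: ½(-8 + -2)(3) = -15 cm
3–7 s: ½(-2 + 7)(4) = 10 cm
7–13 s: ½(7 + -9)(6) = -6 cm
13–17 s: ½(-9 + -1)(4) = -20 cm
17–23 s: ½(-1 + 7)(6) = 18 cm
Net displacement = -13 cm

-13 cm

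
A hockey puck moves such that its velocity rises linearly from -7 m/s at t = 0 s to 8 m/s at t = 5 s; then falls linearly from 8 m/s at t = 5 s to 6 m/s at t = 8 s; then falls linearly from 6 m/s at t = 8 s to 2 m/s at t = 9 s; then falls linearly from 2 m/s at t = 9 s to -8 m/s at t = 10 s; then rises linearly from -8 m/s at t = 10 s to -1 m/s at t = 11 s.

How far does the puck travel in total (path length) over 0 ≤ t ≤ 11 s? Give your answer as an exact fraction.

776/15 m

Total distance travelled is ∫|v| dt — sum the magnitudes of each area piece.
0–5 s: v = 0 at t = 7/3 s; triangle areas 49/6 + 32/3 = 113/6 m
5–8 s: |½(8 + 6)(3)| = 21 m
8–9 s: |½(6 + 2)(1)| = 4 m
9–10 s: v = 0 at t = 9.2 s; triangle areas 0.2 + 3.2 = 3.4 m
10–11 s: |½(-8 + -1)(1)| = 4.5 m
Total distance = 776/15 m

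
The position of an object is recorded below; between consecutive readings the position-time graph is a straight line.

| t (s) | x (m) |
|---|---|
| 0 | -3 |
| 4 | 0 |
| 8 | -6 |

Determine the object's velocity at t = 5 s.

Velocity is the slope of the x-t graph on 4–8 s: (-6 − 0)/(8 − 4) = -1.5 m/s.

-1.5 m/s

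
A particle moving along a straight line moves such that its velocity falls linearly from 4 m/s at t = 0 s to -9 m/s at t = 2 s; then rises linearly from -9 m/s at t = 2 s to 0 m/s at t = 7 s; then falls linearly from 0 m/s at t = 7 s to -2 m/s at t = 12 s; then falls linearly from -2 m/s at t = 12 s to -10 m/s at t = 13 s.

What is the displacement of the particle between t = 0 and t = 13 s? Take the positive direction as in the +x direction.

Displacement is the signed area under the v-t curve.
0–2 s: ½(4 + -9)(2) = -5 m
2–7 s: ½(-9 + 0)(5) = -22.5 m
7–12 s: ½(0 + -2)(5) = -5 m
12–13 s: ½(-2 + -10)(1) = -6 m
Net displacement = -38.5 m

-38.5 m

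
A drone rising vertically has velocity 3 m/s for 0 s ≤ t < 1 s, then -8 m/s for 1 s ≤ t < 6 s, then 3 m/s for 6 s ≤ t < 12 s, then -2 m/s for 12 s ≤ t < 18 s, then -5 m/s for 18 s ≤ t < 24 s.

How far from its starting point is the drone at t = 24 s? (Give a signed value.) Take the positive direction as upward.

Displacement is the signed area under the v-t curve.
0–1 s: 3 × 1 = 3 m
1–6 s: -8 × 5 = -40 m
6–12 s: 3 × 6 = 18 m
12–18 s: -2 × 6 = -12 m
18–24 s: -5 × 6 = -30 m
Net displacement = -61 m

-61 m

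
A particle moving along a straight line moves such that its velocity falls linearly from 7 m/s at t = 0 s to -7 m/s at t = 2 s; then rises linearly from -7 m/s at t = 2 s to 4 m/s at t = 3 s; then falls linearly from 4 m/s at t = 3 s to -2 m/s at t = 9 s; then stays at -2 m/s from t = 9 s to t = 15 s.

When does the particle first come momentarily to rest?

t = 1 s

v changes sign on 0–2 s (from 7 to -7); the graph is linear there, so v = 0 at t = 0 + (-7)·(2 − 0)/(-7 − 7) = 1 s.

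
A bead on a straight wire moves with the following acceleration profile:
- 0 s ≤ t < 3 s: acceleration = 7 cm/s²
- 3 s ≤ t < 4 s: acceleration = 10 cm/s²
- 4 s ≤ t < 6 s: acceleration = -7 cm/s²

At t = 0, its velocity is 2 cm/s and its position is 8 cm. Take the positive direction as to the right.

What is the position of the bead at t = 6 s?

125.5 cm

On each constant-a segment, Δv = aΔt and Δx = v₀Δt + ½aΔt²; chain segment to segment.
0–3 s: v starts 2 cm/s; Δx = 2·3 + ½·7·3² = 37.5 cm; v ends 23 cm/s.
3–4 s: v starts 23 cm/s; Δx = 23·1 + ½·10·1² = 28 cm; v ends 33 cm/s.
4–6 s: v starts 33 cm/s; Δx = 33·2 + ½·-7·2² = 52 cm; v ends 19 cm/s.
x(6) = 8 + Σ Δx = 125.5 cm.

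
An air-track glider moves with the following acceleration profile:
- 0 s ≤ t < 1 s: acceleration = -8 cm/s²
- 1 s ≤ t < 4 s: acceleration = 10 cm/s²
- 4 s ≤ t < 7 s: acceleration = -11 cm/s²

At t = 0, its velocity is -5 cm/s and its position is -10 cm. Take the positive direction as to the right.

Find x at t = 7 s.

-11.5 cm

On each constant-a segment, Δv = aΔt and Δx = v₀Δt + ½aΔt²; chain segment to segment.
0–1 s: v starts -5 cm/s; Δx = -5·1 + ½·-8·1² = -9 cm; v ends -13 cm/s.
1–4 s: v starts -13 cm/s; Δx = -13·3 + ½·10·3² = 6 cm; v ends 17 cm/s.
4–7 s: v starts 17 cm/s; Δx = 17·3 + ½·-11·3² = 1.5 cm; v ends -16 cm/s.
x(7) = -10 + Σ Δx = -11.5 cm.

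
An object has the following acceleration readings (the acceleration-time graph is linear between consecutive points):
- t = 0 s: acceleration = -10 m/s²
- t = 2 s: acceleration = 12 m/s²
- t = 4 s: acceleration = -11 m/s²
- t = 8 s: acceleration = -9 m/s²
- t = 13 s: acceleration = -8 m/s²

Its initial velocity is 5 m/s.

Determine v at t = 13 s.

Δv equals the area under the a-t graph; then v = v₀ + Δv.
0–2 s: ½(-10 + 12)(2) = 2 m/s
2–4 s: ½(12 + -11)(2) = 1 m/s
4–8 s: ½(-11 + -9)(4) = -40 m/s
8–13 s: ½(-9 + -8)(5) = -42.5 m/s
Δv = -79.5 m/s, so v(13) = 5 + (-79.5) = -74.5 m/s.

-74.5 m/s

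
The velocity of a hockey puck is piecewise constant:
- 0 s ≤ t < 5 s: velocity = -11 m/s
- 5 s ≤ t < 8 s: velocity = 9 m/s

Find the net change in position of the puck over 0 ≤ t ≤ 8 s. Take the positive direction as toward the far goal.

-28 m

Displacement is the signed area under the v-t curve.
0–5 s: -11 × 5 = -55 m
5–8 s: 9 × 3 = 27 m
Net displacement = -28 m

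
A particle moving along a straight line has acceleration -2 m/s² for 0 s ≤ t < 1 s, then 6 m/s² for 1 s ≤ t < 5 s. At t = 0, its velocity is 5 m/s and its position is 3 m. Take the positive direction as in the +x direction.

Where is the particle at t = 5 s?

67 m

On each constant-a segment, Δv = aΔt and Δx = v₀Δt + ½aΔt²; chain segment to segment.
0–1 s: v starts 5 m/s; Δx = 5·1 + ½·-2·1² = 4 m; v ends 3 m/s.
1–5 s: v starts 3 m/s; Δx = 3·4 + ½·6·4² = 60 m; v ends 27 m/s.
x(5) = 3 + Σ Δx = 67 m.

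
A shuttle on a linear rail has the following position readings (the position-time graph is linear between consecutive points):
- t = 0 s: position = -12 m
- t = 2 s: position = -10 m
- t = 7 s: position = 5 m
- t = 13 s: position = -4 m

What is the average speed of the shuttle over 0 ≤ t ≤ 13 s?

2 m/s

Average speed = (total path length)/(elapsed time); on a piecewise-linear x-t graph the path length is Σ|Δx|.
0–2 s: |Δx| = |-10 − -12| = 2 m
2–7 s: |Δx| = |5 − -10| = 15 m
7–13 s: |Δx| = |-4 − 5| = 9 m
Total path = 26 m; average speed = 26/13 = 2 m/s.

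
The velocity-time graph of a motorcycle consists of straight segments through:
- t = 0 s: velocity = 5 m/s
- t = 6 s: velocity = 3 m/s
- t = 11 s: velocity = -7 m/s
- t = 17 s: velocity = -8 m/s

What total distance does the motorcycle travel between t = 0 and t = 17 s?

83.5 m

Distance (not displacement) is the total path length: add the absolute areas under v-t.
0–6 s: |½(5 + 3)(6)| = 24 m
6–11 s: v = 0 at t = 7.5 s; triangle areas 2.25 + 12.25 = 14.5 m
11–17 s: |½(-7 + -8)(6)| = 45 m
Total distance = 83.5 m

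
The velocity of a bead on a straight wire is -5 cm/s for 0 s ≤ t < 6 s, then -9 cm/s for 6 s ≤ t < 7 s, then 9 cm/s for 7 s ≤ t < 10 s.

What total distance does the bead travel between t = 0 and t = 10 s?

66 cm

Distance (not displacement) is the total path length: add the absolute areas under v-t.
0–6 s: |-5| × 6 = 30 cm
6–7 s: |-9| × 1 = 9 cm
7–10 s: |9| × 3 = 27 cm
Total distance = 66 cm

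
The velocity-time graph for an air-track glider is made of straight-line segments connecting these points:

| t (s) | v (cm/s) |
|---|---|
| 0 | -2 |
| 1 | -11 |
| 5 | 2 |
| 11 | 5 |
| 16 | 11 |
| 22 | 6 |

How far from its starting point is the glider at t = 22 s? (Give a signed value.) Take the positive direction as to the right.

87.5 cm

Displacement is the signed area under the v-t curve.
0–1 s: ½(-2 + -11)(1) = -6.5 cm
1–5 s: ½(-11 + 2)(4) = -18 cm
5–11 s: ½(2 + 5)(6) = 21 cm
11–16 s: ½(5 + 11)(5) = 40 cm
16–22 s: ½(11 + 6)(6) = 51 cm
Net displacement = 87.5 cm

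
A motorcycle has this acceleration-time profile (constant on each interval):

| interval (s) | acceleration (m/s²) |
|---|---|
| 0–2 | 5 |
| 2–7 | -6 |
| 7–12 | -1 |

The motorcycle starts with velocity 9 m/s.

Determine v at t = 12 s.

-16 m/s

Δv equals the area under the a-t graph; then v = v₀ + Δv.
0–2 s: 5 × 2 = 10 m/s
2–7 s: -6 × 5 = -30 m/s
7–12 s: -1 × 5 = -5 m/s
Δv = -25 m/s, so v(12) = 9 + (-25) = -16 m/s.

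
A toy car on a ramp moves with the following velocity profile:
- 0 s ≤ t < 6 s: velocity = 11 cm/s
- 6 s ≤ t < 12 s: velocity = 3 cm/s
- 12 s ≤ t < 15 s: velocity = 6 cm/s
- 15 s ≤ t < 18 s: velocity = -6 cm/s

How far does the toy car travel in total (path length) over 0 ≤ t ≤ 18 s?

120 cm

Total distance travelled is ∫|v| dt — sum the magnitudes of each area piece.
0–6 s: |11| × 6 = 66 cm
6–12 s: |3| × 6 = 18 cm
12–15 s: |6| × 3 = 18 cm
15–18 s: |-6| × 3 = 18 cm
Total distance = 120 cm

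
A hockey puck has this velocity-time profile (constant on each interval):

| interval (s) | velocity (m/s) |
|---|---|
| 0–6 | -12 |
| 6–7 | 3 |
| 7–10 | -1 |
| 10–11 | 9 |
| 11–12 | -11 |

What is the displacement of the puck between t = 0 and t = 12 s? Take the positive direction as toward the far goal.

Net displacement equals the area under the velocity-time graph (areas below the axis count negative).
0–6 s: -12 × 6 = -72 m
6–7 s: 3 × 1 = 3 m
7–10 s: -1 × 3 = -3 m
10–11 s: 9 × 1 = 9 m
11–12 s: -11 × 1 = -11 m
Net displacement = -74 m

-74 m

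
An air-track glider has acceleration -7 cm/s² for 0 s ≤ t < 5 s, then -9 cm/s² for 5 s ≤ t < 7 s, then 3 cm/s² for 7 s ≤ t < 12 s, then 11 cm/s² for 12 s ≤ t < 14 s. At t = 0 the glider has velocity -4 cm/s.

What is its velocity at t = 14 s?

Δv equals the area under the a-t graph; then v = v₀ + Δv.
0–5 s: -7 × 5 = -35 cm/s
5–7 s: -9 × 2 = -18 cm/s
7–12 s: 3 × 5 = 15 cm/s
12–14 s: 11 × 2 = 22 cm/s
Δv = -16 cm/s, so v(14) = -4 + (-16) = -20 cm/s.

-20 cm/s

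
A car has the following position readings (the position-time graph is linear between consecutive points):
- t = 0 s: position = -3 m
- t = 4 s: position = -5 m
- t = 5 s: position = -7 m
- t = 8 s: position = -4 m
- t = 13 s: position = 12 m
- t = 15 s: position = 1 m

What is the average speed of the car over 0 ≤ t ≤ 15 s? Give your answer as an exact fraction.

Average speed = (total path length)/(elapsed time); on a piecewise-linear x-t graph the path length is Σ|Δx|.
0–4 s: |Δx| = |-5 − -3| = 2 m
4–5 s: |Δx| = |-7 − -5| = 2 m
5–8 s: |Δx| = |-4 − -7| = 3 m
8–13 s: |Δx| = |12 − -4| = 16 m
13–15 s: |Δx| = |1 − 12| = 11 m
Total path = 34 m; average speed = 34/15 = 34/15 m/s.

34/15 m/s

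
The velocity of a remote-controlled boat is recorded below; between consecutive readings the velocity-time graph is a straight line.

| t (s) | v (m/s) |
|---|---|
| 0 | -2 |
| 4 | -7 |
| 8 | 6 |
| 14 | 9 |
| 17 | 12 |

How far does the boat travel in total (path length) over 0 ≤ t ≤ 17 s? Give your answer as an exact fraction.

Distance (not displacement) is the total path length: add the absolute areas under v-t.
0–4 s: |½(-2 + -7)(4)| = 18 m
4–8 s: v = 0 at t = 80/13 s; triangle areas 98/13 + 72/13 = 170/13 m
8–14 s: |½(6 + 9)(6)| = 45 m
14–17 s: |½(9 + 12)(3)| = 31.5 m
Total distance = 2797/26 m

2797/26 m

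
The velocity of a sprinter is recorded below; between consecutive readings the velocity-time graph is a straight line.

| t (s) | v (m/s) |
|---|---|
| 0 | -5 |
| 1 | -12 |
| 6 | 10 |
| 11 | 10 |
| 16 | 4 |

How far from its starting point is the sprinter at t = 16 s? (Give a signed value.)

Displacement is the signed area under the v-t curve.
0–1 s: ½(-5 + -12)(1) = -8.5 m
1–6 s: ½(-12 + 10)(5) = -5 m
6–11 s: 10 × 5 = 50 m
11–16 s: ½(10 + 4)(5) = 35 m
Net displacement = 71.5 m

71.5 m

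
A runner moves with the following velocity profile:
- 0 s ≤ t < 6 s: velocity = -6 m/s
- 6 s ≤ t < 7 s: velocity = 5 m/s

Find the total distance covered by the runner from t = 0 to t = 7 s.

Total distance travelled is ∫|v| dt — sum the magnitudes of each area piece.
0–6 s: |-6| × 6 = 36 m
6–7 s: |5| × 1 = 5 m
Total distance = 41 m

41 m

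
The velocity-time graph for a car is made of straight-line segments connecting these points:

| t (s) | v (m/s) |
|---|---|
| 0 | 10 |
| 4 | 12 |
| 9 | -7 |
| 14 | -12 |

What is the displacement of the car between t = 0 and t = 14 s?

Displacement is the signed area under the v-t curve.
0–4 s: ½(10 + 12)(4) = 44 m
4–9 s: ½(12 + -7)(5) = 12.5 m
9–14 s: ½(-7 + -12)(5) = -47.5 m
Net displacement = 9 m

9 m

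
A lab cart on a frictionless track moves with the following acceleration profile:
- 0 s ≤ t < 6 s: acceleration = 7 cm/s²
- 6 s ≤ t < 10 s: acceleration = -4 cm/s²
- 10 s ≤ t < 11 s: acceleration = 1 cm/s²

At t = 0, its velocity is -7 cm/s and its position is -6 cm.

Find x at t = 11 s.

205.5 cm

On each constant-a segment, Δv = aΔt and Δx = v₀Δt + ½aΔt²; chain segment to segment.
0–6 s: v starts -7 cm/s; Δx = -7·6 + ½·7·6² = 84 cm; v ends 35 cm/s.
6–10 s: v starts 35 cm/s; Δx = 35·4 + ½·-4·4² = 108 cm; v ends 19 cm/s.
10–11 s: v starts 19 cm/s; Δx = 19·1 + ½·1·1² = 19.5 cm; v ends 20 cm/s.
x(11) = -6 + Σ Δx = 205.5 cm.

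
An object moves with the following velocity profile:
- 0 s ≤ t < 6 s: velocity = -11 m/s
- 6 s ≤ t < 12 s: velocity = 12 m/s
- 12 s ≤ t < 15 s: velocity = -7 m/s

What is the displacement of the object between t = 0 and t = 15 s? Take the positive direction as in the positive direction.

-15 m

Displacement is the signed area under the v-t curve.
0–6 s: -11 × 6 = -66 m
6–12 s: 12 × 6 = 72 m
12–15 s: -7 × 3 = -21 m
Net displacement = -15 m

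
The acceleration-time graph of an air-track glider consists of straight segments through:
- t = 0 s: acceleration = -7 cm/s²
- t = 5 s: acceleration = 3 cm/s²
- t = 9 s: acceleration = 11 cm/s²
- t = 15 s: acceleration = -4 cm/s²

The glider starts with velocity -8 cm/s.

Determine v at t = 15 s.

Δv equals the area under the a-t graph; then v = v₀ + Δv.
0–5 s: ½(-7 + 3)(5) = -10 cm/s
5–9 s: ½(3 + 11)(4) = 28 cm/s
9–15 s: ½(11 + -4)(6) = 21 cm/s
Δv = 39 cm/s, so v(15) = -8 + (39) = 31 cm/s.

31 cm/s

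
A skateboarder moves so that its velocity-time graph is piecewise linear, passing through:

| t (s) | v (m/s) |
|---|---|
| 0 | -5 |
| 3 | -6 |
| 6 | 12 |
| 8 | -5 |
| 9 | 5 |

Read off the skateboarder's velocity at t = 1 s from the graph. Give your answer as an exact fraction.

On 0–3 s the graph is linear from -5 to -6 m/s: v(1) = -5 + (-6 − -5)·(1 − 0)/(3 − 0) = -16/3 m/s.

-16/3 m/s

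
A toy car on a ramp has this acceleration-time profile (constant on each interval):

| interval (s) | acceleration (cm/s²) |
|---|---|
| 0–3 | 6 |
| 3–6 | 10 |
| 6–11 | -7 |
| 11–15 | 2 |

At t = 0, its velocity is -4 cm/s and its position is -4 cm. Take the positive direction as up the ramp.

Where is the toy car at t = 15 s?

On each constant-a segment, Δv = aΔt and Δx = v₀Δt + ½aΔt²; chain segment to segment.
0–3 s: v starts -4 cm/s; Δx = -4·3 + ½·6·3² = 15 cm; v ends 14 cm/s.
3–6 s: v starts 14 cm/s; Δx = 14·3 + ½·10·3² = 87 cm; v ends 44 cm/s.
6–11 s: v starts 44 cm/s; Δx = 44·5 + ½·-7·5² = 132.5 cm; v ends 9 cm/s.
11–15 s: v starts 9 cm/s; Δx = 9·4 + ½·2·4² = 52 cm; v ends 17 cm/s.
x(15) = -4 + Σ Δx = 282.5 cm.

282.5 cm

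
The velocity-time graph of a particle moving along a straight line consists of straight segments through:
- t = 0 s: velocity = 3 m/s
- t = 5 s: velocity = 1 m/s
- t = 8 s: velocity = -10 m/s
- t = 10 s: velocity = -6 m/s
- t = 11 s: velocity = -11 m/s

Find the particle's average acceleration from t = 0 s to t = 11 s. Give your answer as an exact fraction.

Average acceleration = Δv/Δt = (-11 − 3)/(11 − 0) = -14/11 m/s².

-14/11 m/s²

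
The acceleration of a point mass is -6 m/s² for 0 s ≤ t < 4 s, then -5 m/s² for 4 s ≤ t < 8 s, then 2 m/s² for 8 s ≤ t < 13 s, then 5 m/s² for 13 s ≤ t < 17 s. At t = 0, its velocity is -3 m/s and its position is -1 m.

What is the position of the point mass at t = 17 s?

-527 m

On each constant-a segment, Δv = aΔt and Δx = v₀Δt + ½aΔt²; chain segment to segment.
0–4 s: v starts -3 m/s; Δx = -3·4 + ½·-6·4² = -60 m; v ends -27 m/s.
4–8 s: v starts -27 m/s; Δx = -27·4 + ½·-5·4² = -148 m; v ends -47 m/s.
8–13 s: v starts -47 m/s; Δx = -47·5 + ½·2·5² = -210 m; v ends -37 m/s.
13–17 s: v starts -37 m/s; Δx = -37·4 + ½·5·4² = -108 m; v ends -17 m/s.
x(17) = -1 + Σ Δx = -527 m.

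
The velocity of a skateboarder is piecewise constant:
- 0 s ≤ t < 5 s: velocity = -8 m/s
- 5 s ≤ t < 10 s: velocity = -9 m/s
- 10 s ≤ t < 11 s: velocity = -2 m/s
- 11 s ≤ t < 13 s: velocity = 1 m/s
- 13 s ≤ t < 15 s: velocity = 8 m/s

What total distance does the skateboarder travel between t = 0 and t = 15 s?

105 m

Distance (not displacement) is the total path length: add the absolute areas under v-t.
0–5 s: |-8| × 5 = 40 m
5–10 s: |-9| × 5 = 45 m
10–11 s: |-2| × 1 = 2 m
11–13 s: |1| × 2 = 2 m
13–15 s: |8| × 2 = 16 m
Total distance = 105 m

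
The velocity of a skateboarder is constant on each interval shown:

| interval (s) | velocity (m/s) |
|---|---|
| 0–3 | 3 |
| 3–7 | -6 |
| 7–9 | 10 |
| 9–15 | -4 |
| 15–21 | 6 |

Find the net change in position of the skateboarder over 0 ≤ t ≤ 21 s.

Net displacement equals the area under the velocity-time graph (areas below the axis count negative).
0–3 s: 3 × 3 = 9 m
3–7 s: -6 × 4 = -24 m
7–9 s: 10 × 2 = 20 m
9–15 s: -4 × 6 = -24 m
15–21 s: 6 × 6 = 36 m
Net displacement = 17 m

17 m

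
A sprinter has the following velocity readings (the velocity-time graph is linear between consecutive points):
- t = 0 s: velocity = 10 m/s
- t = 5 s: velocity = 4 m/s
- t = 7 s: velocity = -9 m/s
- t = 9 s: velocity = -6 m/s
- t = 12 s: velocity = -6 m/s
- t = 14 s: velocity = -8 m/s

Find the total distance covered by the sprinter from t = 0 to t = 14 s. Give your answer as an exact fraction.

1163/13 m

Distance (not displacement) is the total path length: add the absolute areas under v-t.
0–5 s: |½(10 + 4)(5)| = 35 m
5–7 s: v = 0 at t = 73/13 s; triangle areas 16/13 + 81/13 = 97/13 m
7–9 s: |½(-9 + -6)(2)| = 15 m
9–12 s: |-6| × 3 = 18 m
12–14 s: |½(-6 + -8)(2)| = 14 m
Total distance = 1163/13 m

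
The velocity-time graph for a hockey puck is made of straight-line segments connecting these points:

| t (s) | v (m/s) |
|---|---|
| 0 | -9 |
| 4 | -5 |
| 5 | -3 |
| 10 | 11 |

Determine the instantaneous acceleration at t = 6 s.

2.8 m/s²

Acceleration is the slope of the v-t graph on 5–10 s: (11 − -3)/(10 − 5) = 2.8 m/s².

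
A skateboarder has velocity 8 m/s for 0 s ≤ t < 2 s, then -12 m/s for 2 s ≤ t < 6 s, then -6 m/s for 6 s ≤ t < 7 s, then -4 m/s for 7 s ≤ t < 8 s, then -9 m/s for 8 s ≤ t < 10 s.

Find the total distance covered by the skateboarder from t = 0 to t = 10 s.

92 m

Distance (not displacement) is the total path length: add the absolute areas under v-t.
0–2 s: |8| × 2 = 16 m
2–6 s: |-12| × 4 = 48 m
6–7 s: |-6| × 1 = 6 m
7–8 s: |-4| × 1 = 4 m
8–10 s: |-9| × 2 = 18 m
Total distance = 92 m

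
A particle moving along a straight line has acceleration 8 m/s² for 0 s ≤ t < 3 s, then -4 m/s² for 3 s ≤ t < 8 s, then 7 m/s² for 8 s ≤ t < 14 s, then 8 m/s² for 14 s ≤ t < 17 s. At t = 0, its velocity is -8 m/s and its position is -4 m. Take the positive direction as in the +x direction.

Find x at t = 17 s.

On each constant-a segment, Δv = aΔt and Δx = v₀Δt + ½aΔt²; chain segment to segment.
0–3 s: v starts -8 m/s; Δx = -8·3 + ½·8·3² = 12 m; v ends 16 m/s.
3–8 s: v starts 16 m/s; Δx = 16·5 + ½·-4·5² = 30 m; v ends -4 m/s.
8–14 s: v starts -4 m/s; Δx = -4·6 + ½·7·6² = 102 m; v ends 38 m/s.
14–17 s: v starts 38 m/s; Δx = 38·3 + ½·8·3² = 150 m; v ends 62 m/s.
x(17) = -4 + Σ Δx = 290 m.

290 m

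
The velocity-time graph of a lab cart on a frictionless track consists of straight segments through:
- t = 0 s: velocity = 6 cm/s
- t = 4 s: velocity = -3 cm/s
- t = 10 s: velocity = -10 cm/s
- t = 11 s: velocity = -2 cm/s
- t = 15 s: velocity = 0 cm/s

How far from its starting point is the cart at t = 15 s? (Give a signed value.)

Net displacement equals the area under the velocity-time graph (areas below the axis count negative).
0–4 s: ½(6 + -3)(4) = 6 cm
4–10 s: ½(-3 + -10)(6) = -39 cm
10–11 s: ½(-10 + -2)(1) = -6 cm
11–15 s: ½(-2 + 0)(4) = -4 cm
Net displacement = -43 cm

-43 cm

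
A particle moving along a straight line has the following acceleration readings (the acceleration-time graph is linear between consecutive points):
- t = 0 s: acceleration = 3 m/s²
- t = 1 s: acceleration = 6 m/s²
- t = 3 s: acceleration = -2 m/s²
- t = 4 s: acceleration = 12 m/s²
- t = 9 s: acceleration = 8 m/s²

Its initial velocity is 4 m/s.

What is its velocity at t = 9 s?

67.5 m/s

Δv equals the area under the a-t graph; then v = v₀ + Δv.
0–1 s: ½(3 + 6)(1) = 4.5 m/s
1–3 s: ½(6 + -2)(2) = 4 m/s
3–4 s: ½(-2 + 12)(1) = 5 m/s
4–9 s: ½(12 + 8)(5) = 50 m/s
Δv = 63.5 m/s, so v(9) = 4 + (63.5) = 67.5 m/s.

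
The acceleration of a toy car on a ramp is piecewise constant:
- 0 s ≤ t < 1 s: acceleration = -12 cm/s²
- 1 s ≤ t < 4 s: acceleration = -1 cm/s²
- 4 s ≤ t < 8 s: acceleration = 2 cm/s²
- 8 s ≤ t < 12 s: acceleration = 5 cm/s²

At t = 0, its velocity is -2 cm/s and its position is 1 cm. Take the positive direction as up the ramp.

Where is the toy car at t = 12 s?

On each constant-a segment, Δv = aΔt and Δx = v₀Δt + ½aΔt²; chain segment to segment.
0–1 s: v starts -2 cm/s; Δx = -2·1 + ½·-12·1² = -8 cm; v ends -14 cm/s.
1–4 s: v starts -14 cm/s; Δx = -14·3 + ½·-1·3² = -46.5 cm; v ends -17 cm/s.
4–8 s: v starts -17 cm/s; Δx = -17·4 + ½·2·4² = -52 cm; v ends -9 cm/s.
8–12 s: v starts -9 cm/s; Δx = -9·4 + ½·5·4² = 4 cm; v ends 11 cm/s.
x(12) = 1 + Σ Δx = -101.5 cm.

-101.5 cm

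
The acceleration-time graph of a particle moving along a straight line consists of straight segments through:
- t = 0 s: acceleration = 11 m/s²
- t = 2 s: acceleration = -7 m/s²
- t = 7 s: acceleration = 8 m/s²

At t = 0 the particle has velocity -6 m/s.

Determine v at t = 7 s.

Δv equals the area under the a-t graph; then v = v₀ + Δv.
0–2 s: ½(11 + -7)(2) = 4 m/s
2–7 s: ½(-7 + 8)(5) = 2.5 m/s
Δv = 6.5 m/s, so v(7) = -6 + (6.5) = 0.5 m/s.

0.5 m/s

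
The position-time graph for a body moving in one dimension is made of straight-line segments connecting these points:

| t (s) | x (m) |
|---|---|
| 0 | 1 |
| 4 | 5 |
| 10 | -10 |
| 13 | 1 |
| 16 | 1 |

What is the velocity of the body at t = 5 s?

-2.5 m/s

Velocity is the slope of the x-t graph on 4–10 s: (-10 − 5)/(10 − 4) = -2.5 m/s.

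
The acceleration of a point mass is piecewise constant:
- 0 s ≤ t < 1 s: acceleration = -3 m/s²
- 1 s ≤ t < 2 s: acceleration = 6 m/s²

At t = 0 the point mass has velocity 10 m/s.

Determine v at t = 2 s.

Δv equals the area under the a-t graph; then v = v₀ + Δv.
0–1 s: -3 × 1 = -3 m/s
1–2 s: 6 × 1 = 6 m/s
Δv = 3 m/s, so v(2) = 10 + (3) = 13 m/s.

13 m/s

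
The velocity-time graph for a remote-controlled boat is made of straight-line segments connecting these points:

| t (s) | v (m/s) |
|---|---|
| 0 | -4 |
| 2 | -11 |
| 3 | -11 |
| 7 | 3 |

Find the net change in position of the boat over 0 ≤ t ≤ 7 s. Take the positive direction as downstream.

-42 m

Net displacement equals the area under the velocity-time graph (areas below the axis count negative).
0–2 s: ½(-4 + -11)(2) = -15 m
2–3 s: -11 × 1 = -11 m
3–7 s: ½(-11 + 3)(4) = -16 m
Net displacement = -42 m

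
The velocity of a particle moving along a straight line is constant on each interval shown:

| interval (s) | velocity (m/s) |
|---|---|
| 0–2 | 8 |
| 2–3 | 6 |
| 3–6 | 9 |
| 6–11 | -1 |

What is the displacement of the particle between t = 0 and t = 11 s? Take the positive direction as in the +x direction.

44 m

Net displacement equals the area under the velocity-time graph (areas below the axis count negative).
0–2 s: 8 × 2 = 16 m
2–3 s: 6 × 1 = 6 m
3–6 s: 9 × 3 = 27 m
6–11 s: -1 × 5 = -5 m
Net displacement = 44 m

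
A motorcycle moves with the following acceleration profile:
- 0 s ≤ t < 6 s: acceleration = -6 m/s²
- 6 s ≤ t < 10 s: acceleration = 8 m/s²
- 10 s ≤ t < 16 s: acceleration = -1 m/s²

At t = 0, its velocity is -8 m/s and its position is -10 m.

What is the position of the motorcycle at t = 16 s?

On each constant-a segment, Δv = aΔt and Δx = v₀Δt + ½aΔt²; chain segment to segment.
0–6 s: v starts -8 m/s; Δx = -8·6 + ½·-6·6² = -156 m; v ends -44 m/s.
6–10 s: v starts -44 m/s; Δx = -44·4 + ½·8·4² = -112 m; v ends -12 m/s.
10–16 s: v starts -12 m/s; Δx = -12·6 + ½·-1·6² = -90 m; v ends -18 m/s.
x(16) = -10 + Σ Δx = -368 m.

-368 m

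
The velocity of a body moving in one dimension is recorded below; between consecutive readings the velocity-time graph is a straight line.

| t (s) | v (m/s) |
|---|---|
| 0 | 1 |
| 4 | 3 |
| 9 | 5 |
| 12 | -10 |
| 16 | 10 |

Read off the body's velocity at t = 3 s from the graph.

On 0–4 s the graph is linear from 1 to 3 m/s: v(3) = 1 + (3 − 1)·(3 − 0)/(4 − 0) = 2.5 m/s.

2.5 m/s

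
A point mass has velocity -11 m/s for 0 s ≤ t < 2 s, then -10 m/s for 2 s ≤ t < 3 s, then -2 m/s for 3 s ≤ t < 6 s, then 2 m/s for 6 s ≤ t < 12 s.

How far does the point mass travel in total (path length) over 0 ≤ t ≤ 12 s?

Total distance travelled is ∫|v| dt — sum the magnitudes of each area piece.
0–2 s: |-11| × 2 = 22 m
2–3 s: |-10| × 1 = 10 m
3–6 s: |-2| × 3 = 6 m
6–12 s: |2| × 6 = 12 m
Total distance = 50 m

50 m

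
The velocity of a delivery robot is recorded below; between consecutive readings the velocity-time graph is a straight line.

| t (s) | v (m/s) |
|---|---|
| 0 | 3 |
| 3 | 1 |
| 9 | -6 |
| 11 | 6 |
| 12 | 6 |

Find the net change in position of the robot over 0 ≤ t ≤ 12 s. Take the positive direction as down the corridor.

-3 m

Displacement is the signed area under the v-t curve.
0–3 s: ½(3 + 1)(3) = 6 m
3–9 s: ½(1 + -6)(6) = -15 m
9–11 s: ½(-6 + 6)(2) = 0 m
11–12 s: 6 × 1 = 6 m
Net displacement = -3 m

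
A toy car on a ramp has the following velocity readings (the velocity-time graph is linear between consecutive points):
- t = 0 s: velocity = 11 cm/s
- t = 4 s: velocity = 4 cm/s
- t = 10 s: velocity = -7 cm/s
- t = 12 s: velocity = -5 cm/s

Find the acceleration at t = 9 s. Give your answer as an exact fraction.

Acceleration is the slope of the v-t graph on 4–10 s: (-7 − 4)/(10 − 4) = -11/6 cm/s².

-11/6 cm/s²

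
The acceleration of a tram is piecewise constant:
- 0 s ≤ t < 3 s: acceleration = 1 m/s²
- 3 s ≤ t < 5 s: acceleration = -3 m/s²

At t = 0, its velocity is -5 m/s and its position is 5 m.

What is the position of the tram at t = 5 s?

-15.5 m

On each constant-a segment, Δv = aΔt and Δx = v₀Δt + ½aΔt²; chain segment to segment.
0–3 s: v starts -5 m/s; Δx = -5·3 + ½·1·3² = -10.5 m; v ends -2 m/s.
3–5 s: v starts -2 m/s; Δx = -2·2 + ½·-3·2² = -10 m; v ends -8 m/s.
x(5) = 5 + Σ Δx = -15.5 m.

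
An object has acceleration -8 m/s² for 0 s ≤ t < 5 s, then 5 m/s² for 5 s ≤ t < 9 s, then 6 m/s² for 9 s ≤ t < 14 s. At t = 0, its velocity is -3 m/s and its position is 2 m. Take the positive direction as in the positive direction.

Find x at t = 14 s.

On each constant-a segment, Δv = aΔt and Δx = v₀Δt + ½aΔt²; chain segment to segment.
0–5 s: v starts -3 m/s; Δx = -3·5 + ½·-8·5² = -115 m; v ends -43 m/s.
5–9 s: v starts -43 m/s; Δx = -43·4 + ½·5·4² = -132 m; v ends -23 m/s.
9–14 s: v starts -23 m/s; Δx = -23·5 + ½·6·5² = -40 m; v ends 7 m/s.
x(14) = 2 + Σ Δx = -285 m.

-285 m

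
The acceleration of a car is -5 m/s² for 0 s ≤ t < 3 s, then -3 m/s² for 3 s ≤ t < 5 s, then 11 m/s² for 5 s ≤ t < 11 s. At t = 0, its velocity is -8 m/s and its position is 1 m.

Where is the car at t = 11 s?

-73.5 m

On each constant-a segment, Δv = aΔt and Δx = v₀Δt + ½aΔt²; chain segment to segment.
0–3 s: v starts -8 m/s; Δx = -8·3 + ½·-5·3² = -46.5 m; v ends -23 m/s.
3–5 s: v starts -23 m/s; Δx = -23·2 + ½·-3·2² = -52 m; v ends -29 m/s.
5–11 s: v starts -29 m/s; Δx = -29·6 + ½·11·6² = 24 m; v ends 37 m/s.
x(11) = 1 + Σ Δx = -73.5 m.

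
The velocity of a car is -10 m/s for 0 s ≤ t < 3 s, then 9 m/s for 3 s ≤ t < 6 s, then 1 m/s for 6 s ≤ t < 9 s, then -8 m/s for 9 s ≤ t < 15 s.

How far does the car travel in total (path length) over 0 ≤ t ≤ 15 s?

Total distance travelled is ∫|v| dt — sum the magnitudes of each area piece.
0–3 s: |-10| × 3 = 30 m
3–6 s: |9| × 3 = 27 m
6–9 s: |1| × 3 = 3 m
9–15 s: |-8| × 6 = 48 m
Total distance = 108 m

108 m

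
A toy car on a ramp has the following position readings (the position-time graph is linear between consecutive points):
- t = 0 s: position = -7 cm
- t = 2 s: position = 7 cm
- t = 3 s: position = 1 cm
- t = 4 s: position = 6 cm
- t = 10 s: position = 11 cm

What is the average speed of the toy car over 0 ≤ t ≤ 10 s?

3 cm/s

Average speed = (total path length)/(elapsed time); on a piecewise-linear x-t graph the path length is Σ|Δx|.
0–2 s: |Δx| = |7 − -7| = 14 cm
2–3 s: |Δx| = |1 − 7| = 6 cm
3–4 s: |Δx| = |6 − 1| = 5 cm
4–10 s: |Δx| = |11 − 6| = 5 cm
Total path = 30 cm; average speed = 30/10 = 3 cm/s.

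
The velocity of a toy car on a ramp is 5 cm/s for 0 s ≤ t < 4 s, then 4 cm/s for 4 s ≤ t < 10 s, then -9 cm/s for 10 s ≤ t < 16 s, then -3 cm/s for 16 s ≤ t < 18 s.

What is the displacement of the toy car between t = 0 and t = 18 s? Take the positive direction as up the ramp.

-16 cm

Net displacement equals the area under the velocity-time graph (areas below the axis count negative).
0–4 s: 5 × 4 = 20 cm
4–10 s: 4 × 6 = 24 cm
10–16 s: -9 × 6 = -54 cm
16–18 s: -3 × 2 = -6 cm
Net displacement = -16 cm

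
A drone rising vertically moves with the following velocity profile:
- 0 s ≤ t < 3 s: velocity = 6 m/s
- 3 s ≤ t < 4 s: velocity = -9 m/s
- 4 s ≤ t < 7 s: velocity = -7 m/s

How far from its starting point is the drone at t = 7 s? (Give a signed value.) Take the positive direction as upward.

Net displacement equals the area under the velocity-time graph (areas below the axis count negative).
0–3 s: 6 × 3 = 18 m
3–4 s: -9 × 1 = -9 m
4–7 s: -7 × 3 = -21 m
Net displacement = -12 m

-12 m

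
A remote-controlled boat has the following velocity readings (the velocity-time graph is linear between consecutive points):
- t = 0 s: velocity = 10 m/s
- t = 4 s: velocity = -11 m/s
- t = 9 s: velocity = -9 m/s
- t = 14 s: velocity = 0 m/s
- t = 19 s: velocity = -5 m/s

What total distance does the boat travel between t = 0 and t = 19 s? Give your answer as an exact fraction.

2227/21 m

Total distance travelled is ∫|v| dt — sum the magnitudes of each area piece.
0–4 s: v = 0 at t = 40/21 s; triangle areas 200/21 + 242/21 = 442/21 m
4–9 s: |½(-11 + -9)(5)| = 50 m
9–14 s: |½(-9 + 0)(5)| = 22.5 m
14–19 s: |½(0 + -5)(5)| = 12.5 m
Total distance = 2227/21 m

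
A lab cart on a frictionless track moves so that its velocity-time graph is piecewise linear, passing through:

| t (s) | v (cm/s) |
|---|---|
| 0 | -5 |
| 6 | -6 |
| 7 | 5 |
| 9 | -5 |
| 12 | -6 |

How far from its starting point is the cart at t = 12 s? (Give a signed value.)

-50 cm

Net displacement equals the area under the velocity-time graph (areas below the axis count negative).
0–6 s: ½(-5 + -6)(6) = -33 cm
6–7 s: ½(-6 + 5)(1) = -0.5 cm
7–9 s: ½(5 + -5)(2) = 0 cm
9–12 s: ½(-5 + -6)(3) = -16.5 cm
Net displacement = -50 cm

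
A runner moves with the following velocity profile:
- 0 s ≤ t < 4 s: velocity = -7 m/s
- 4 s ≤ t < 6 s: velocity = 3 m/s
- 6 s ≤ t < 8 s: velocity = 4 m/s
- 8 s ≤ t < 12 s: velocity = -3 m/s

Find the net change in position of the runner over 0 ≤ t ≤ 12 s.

Net displacement equals the area under the velocity-time graph (areas below the axis count negative).
0–4 s: -7 × 4 = -28 m
4–6 s: 3 × 2 = 6 m
6–8 s: 4 × 2 = 8 m
8–12 s: -3 × 4 = -12 m
Net displacement = -26 m

-26 m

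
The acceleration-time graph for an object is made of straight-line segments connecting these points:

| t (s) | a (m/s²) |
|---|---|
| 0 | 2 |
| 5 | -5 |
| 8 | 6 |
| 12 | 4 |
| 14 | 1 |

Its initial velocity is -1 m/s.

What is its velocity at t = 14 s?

18 m/s

Δv equals the area under the a-t graph; then v = v₀ + Δv.
0–5 s: ½(2 + -5)(5) = -7.5 m/s
5–8 s: ½(-5 + 6)(3) = 1.5 m/s
8–12 s: ½(6 + 4)(4) = 20 m/s
12–14 s: ½(4 + 1)(2) = 5 m/s
Δv = 19 m/s, so v(14) = -1 + (19) = 18 m/s.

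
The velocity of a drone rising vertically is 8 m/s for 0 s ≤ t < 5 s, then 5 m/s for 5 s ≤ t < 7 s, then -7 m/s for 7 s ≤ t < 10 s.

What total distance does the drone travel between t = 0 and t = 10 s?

71 m

Distance (not displacement) is the total path length: add the absolute areas under v-t.
0–5 s: |8| × 5 = 40 m
5–7 s: |5| × 2 = 10 m
7–10 s: |-7| × 3 = 21 m
Total distance = 71 m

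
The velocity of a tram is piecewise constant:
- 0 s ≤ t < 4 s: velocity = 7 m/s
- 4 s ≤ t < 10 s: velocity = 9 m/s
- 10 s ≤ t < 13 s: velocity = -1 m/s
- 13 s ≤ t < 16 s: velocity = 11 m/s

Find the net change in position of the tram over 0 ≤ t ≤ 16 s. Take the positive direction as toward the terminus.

112 m

Net displacement equals the area under the velocity-time graph (areas below the axis count negative).
0–4 s: 7 × 4 = 28 m
4–10 s: 9 × 6 = 54 m
10–13 s: -1 × 3 = -3 m
13–16 s: 11 × 3 = 33 m
Net displacement = 112 m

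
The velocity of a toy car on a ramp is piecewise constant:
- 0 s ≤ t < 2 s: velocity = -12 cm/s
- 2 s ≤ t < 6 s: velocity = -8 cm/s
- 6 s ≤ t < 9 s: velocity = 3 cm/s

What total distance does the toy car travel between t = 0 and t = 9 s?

65 cm

Distance (not displacement) is the total path length: add the absolute areas under v-t.
0–2 s: |-12| × 2 = 24 cm
2–6 s: |-8| × 4 = 32 cm
6–9 s: |3| × 3 = 9 cm
Total distance = 65 cm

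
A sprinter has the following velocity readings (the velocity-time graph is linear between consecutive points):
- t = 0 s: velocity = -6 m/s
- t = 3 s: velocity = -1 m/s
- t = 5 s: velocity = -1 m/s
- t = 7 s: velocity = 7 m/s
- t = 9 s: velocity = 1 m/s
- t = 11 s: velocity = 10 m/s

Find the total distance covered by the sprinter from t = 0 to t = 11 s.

37.75 m

Total distance travelled is ∫|v| dt — sum the magnitudes of each area piece.
0–3 s: |½(-6 + -1)(3)| = 10.5 m
3–5 s: |-1| × 2 = 2 m
5–7 s: v = 0 at t = 5.25 s; triangle areas 0.125 + 6.125 = 6.25 m
7–9 s: |½(7 + 1)(2)| = 8 m
9–11 s: |½(1 + 10)(2)| = 11 m
Total distance = 37.75 m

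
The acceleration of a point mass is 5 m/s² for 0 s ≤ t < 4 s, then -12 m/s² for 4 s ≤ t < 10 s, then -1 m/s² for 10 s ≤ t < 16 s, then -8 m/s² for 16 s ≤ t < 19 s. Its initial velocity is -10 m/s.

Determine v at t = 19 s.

-92 m/s

Δv equals the area under the a-t graph; then v = v₀ + Δv.
0–4 s: 5 × 4 = 20 m/s
4–10 s: -12 × 6 = -72 m/s
10–16 s: -1 × 6 = -6 m/s
16–19 s: -8 × 3 = -24 m/s
Δv = -82 m/s, so v(19) = -10 + (-82) = -92 m/s.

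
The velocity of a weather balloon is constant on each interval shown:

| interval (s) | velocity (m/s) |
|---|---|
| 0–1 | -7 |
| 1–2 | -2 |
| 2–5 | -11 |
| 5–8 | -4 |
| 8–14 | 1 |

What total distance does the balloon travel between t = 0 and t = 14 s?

60 m

Total distance travelled is ∫|v| dt — sum the magnitudes of each area piece.
0–1 s: |-7| × 1 = 7 m
1–2 s: |-2| × 1 = 2 m
2–5 s: |-11| × 3 = 33 m
5–8 s: |-4| × 3 = 12 m
8–14 s: |1| × 6 = 6 m
Total distance = 60 m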